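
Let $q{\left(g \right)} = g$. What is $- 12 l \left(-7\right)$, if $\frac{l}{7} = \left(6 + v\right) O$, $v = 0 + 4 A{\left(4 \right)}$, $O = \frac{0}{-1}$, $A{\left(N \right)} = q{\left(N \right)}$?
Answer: $0$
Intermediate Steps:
$A{\left(N \right)} = N$
$O = 0$ ($O = 0 \left(-1\right) = 0$)
$v = 16$ ($v = 0 + 4 \cdot 4 = 0 + 16 = 16$)
$l = 0$ ($l = 7 \left(6 + 16\right) 0 = 7 \cdot 22 \cdot 0 = 7 \cdot 0 = 0$)
$- 12 l \left(-7\right) = \left(-12\right) 0 \left(-7\right) = 0 \left(-7\right) = 0$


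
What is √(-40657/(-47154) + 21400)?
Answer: √47584811062578/47154 ≈ 146.29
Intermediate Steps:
√(-40657/(-47154) + 21400) = √(-40657*(-1/47154) + 21400) = √(40657/47154 + 21400) = √(1009136257/47154) = √47584811062578/47154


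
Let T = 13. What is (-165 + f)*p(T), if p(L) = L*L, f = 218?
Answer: 8957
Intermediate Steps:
p(L) = L²
(-165 + f)*p(T) = (-165 + 218)*13² = 53*169 = 8957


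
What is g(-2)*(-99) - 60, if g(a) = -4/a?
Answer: -258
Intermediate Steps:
g(-2)*(-99) - 60 = -4/(-2)*(-99) - 60 = -4*(-1/2)*(-99) - 60 = 2*(-99) - 60 = -198 - 60 = -258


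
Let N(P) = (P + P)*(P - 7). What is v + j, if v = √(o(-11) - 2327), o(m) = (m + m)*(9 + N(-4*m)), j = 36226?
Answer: 36226 + I*√74157 ≈ 36226.0 + 272.32*I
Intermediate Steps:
N(P) = 2*P*(-7 + P) (N(P) = (2*P)*(-7 + P) = 2*P*(-7 + P))
o(m) = 2*m*(9 - 8*m*(-7 - 4*m)) (o(m) = (m + m)*(9 + 2*(-4*m)*(-7 - 4*m)) = (2*m)*(9 - 8*m*(-7 - 4*m)) = 2*m*(9 - 8*m*(-7 - 4*m)))
v = I*√74157 (v = √(2*(-11)*(9 + 8*(-11)*(7 + 4*(-11))) - 2327) = √(2*(-11)*(9 + 8*(-11)*(7 - 44)) - 2327) = √(2*(-11)*(9 + 8*(-11)*(-37)) - 2327) = √(2*(-11)*(9 + 3256) - 2327) = √(2*(-11)*3265 - 2327) = √(-71830 - 2327) = √(-74157) = I*√74157 ≈ 272.32*I)
v + j = I*√74157 + 36226 = 36226 + I*√74157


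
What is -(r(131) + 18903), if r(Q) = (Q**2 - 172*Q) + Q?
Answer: -13663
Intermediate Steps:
r(Q) = Q**2 - 171*Q
-(r(131) + 18903) = -(131*(-171 + 131) + 18903) = -(131*(-40) + 18903) = -(-5240 + 18903) = -1*13663 = -13663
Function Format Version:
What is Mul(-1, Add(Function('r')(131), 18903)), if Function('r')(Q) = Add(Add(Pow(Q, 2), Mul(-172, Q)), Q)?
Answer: -13663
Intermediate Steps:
Function('r')(Q) = Add(Pow(Q, 2), Mul(-171, Q))
Mul(-1, Add(Function('r')(131), 18903)) = Mul(-1, Add(Mul(131, Add(-171, 131)), 18903)) = Mul(-1, Add(Mul(131, -40), 18903)) = Mul(-1, Add(-5240, 18903)) = Mul(-1, 13663) = -13663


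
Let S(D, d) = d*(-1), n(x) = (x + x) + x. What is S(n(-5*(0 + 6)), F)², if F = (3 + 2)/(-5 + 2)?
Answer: 25/9 ≈ 2.7778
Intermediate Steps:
n(x) = 3*x (n(x) = 2*x + x = 3*x)
F = -5/3 (F = 5/(-3) = 5*(-⅓) = -5/3 ≈ -1.6667)
S(D, d) = -d
S(n(-5*(0 + 6)), F)² = (-1*(-5/3))² = (5/3)² = 25/9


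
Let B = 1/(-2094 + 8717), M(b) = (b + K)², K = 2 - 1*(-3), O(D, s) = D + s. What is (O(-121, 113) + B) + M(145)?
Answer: 148964517/6623 ≈ 22492.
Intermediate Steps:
K = 5 (K = 2 + 3 = 5)
M(b) = (5 + b)² (M(b) = (b + 5)² = (5 + b)²)
B = 1/6623 ≈ 0.00015099
(O(-121, 113) + B) + M(145) = ((-121 + 113) + 1/6623) + (5 + 145)² = (-8 + 1/6623) + 150² = -52983/6623 + 22500 = 148964517/6623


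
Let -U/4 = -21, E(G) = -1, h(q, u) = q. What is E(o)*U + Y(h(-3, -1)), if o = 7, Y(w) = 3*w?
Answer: -93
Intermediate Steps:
U = 84 (U = -4*(-21) = 84)
E(o)*U + Y(h(-3, -1)) = -1*84 + 3*(-3) = -84 - 9 = -93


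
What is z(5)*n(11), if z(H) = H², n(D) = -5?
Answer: -125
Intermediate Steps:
z(5)*n(11) = 5²*(-5) = 25*(-5) = -125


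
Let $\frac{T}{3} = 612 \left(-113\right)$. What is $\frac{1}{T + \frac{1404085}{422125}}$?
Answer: $- \frac{84425}{17515205083} \approx -4.8201 \cdot 10^{-6}$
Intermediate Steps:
$T = -207468$ ($T = 3 \cdot 612 \left(-113\right) = 3 \left(-69156\right) = -207468$)
$\frac{1}{T + \frac{1404085}{422125}} = \frac{1}{-207468 + \frac{1404085}{422125}} = \frac{1}{-207468 + 1404085 \cdot \frac{1}{422125}} = \frac{1}{-207468 + \frac{280817}{84425}} = \frac{1}{- \frac{17515205083}{84425}} = - \frac{84425}{17515205083}$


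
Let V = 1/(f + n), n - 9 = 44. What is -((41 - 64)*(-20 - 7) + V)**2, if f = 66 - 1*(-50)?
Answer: -11014502500/28561 ≈ -3.8565e+5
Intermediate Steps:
n = 53 (n = 9 + 44 = 53)
f = 116 (f = 66 + 50 = 116)
V = 1/169 (V = 1/(116 + 53) = 1/169 ≈ 0.0059172)
-((41 - 64)*(-20 - 7) + V)**2 = -((41 - 64)*(-20 - 7) + 1/169)**2 = -(-23*(-27) + 1/169)**2 = -(621 + 1/169)**2 = -(104950/169)**2 = -1*11014502500/28561 = -11014502500/28561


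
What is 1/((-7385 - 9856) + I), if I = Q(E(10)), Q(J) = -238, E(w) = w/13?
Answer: -1/17479 ≈ -5.7211e-5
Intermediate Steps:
E(w) = w/13 (E(w) = w*(1/13) = w/13)
I = -238
1/((-7385 - 9856) + I) = 1/((-7385 - 9856) - 238) = 1/(-17241 - 238) = 1/(-17479) = -1/17479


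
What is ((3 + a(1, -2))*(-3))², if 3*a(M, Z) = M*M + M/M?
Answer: 121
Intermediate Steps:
a(M, Z) = ⅓ + M²/3 (a(M, Z) = (M*M + M/M)/3 = (M² + 1)/3 = (1 + M²)/3 = ⅓ + M²/3)
((3 + a(1, -2))*(-3))² = ((3 + (⅓ + (⅓)*1²))*(-3))² = ((3 + (⅓ + (⅓)*1))*(-3))² = ((3 + (⅓ + ⅓))*(-3))² = ((3 + ⅔)*(-3))² = ((11/3)*(-3))² = (-11)² = 121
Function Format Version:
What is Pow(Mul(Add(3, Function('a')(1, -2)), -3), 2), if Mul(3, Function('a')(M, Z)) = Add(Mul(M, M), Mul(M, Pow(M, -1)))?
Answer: 121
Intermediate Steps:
Function('a')(M, Z) = Add(Rational(1, 3), Mul(Rational(1, 3), Pow(M, 2))) (Function('a')(M, Z) = Mul(Rational(1, 3), Add(Mul(M, M), Mul(M, Pow(M, -1)))) = Mul(Rational(1, 3), Add(Pow(M, 2), 1)) = Mul(Rational(1, 3), Add(1, Pow(M, 2))) = Add(Rational(1, 3), Mul(Rational(1, 3), Pow(M, 2))))
Pow(Mul(Add(3, Function('a')(1, -2)), -3), 2) = Pow(Mul(Add(3, Add(Rational(1, 3), Mul(Rational(1, 3), Pow(1, 2)))), -3), 2) = Pow(Mul(Add(3, Add(Rational(1, 3), Mul(Rational(1, 3), 1))), -3), 2) = Pow(Mul(Add(3, Add(Rational(1, 3), Rational(1, 3))), -3), 2) = Pow(Mul(Add(3, Rational(2, 3)), -3), 2) = Pow(Mul(Rational(11, 3), -3), 2) = Pow(-11, 2) = 121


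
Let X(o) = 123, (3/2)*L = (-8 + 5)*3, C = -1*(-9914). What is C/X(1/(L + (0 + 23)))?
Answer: 9914/123 ≈ 80.602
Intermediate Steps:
C = 9914
L = -6 (L = 2*((-8 + 5)*3)/3 = 2*(-3*3)/3 = (⅔)*(-9) = -6)
C/X(1/(L + (0 + 23))) = 9914/123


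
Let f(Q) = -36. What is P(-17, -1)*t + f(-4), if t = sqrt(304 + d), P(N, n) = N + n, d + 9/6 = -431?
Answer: -36 - 9*I*sqrt(514) ≈ -36.0 - 204.04*I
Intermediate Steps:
d = -865/2 (d = -3/2 - 431 = -865/2 ≈ -432.50)
t = I*sqrt(514)/2 (t = sqrt(304 - 865/2) = sqrt(-257/2) = I*sqrt(514)/2 ≈ 11.336*I)
P(-17, -1)*t + f(-4) = (-17 - 1)*(I*sqrt(514)/2) - 36 = -9*I*sqrt(514) - 36 = -36 - 9*I*sqrt(514)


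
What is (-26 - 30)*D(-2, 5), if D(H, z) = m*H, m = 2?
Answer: 224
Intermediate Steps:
D(H, z) = 2*H
(-26 - 30)*D(-2, 5) = (-26 - 30)*(2*(-2)) = -56*(-4) = 224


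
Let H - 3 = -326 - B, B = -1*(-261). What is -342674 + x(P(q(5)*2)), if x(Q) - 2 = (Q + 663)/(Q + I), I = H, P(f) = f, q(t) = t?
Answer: -196694401/574 ≈ -3.4267e+5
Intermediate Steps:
B = 261
H = -584 (H = 3 + (-326 - 1*261) = 3 + (-326 - 261) = 3 - 587 = -584)
I = -584
x(Q) = 2 + (663 + Q)/(-584 + Q) (x(Q) = 2 + (Q + 663)/(Q - 584) = 2 + (663 + Q)/(-584 + Q))
-342674 + x(P(q(5)*2)) = -342674 + (-505 + 3*(5*2))/(-584 + 5*2) = -342674 + (-505 + 3*10)/(-584 + 10) = -342674 + (-505 + 30)/(-574) = -342674 - 1/574*(-475) = -342674 + 475/574 = -196694401/574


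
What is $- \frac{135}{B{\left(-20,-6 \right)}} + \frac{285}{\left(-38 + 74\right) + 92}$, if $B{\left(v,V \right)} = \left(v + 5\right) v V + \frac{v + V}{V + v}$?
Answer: $\frac{529995}{230272} \approx 2.3016$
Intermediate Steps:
$B{\left(v,V \right)} = 1 + V v \left(5 + v\right)$ ($B{\left(v,V \right)} = \left(5 + v\right) v V + \frac{V + v}{V + v} = v \left(5 + v\right) V + 1 = V v \left(5 + v\right) + 1 = 1 + V v \left(5 + v\right)$)
$- \frac{135}{B{\left(-20,-6 \right)}} + \frac{285}{\left(-38 + 74\right) + 92} = - \frac{135}{1 - 6 \left(-20\right)^{2} + 5 \left(-6\right) \left(-20\right)} + \frac{285}{\left(-38 + 74\right) + 92} = - \frac{135}{1 - 2400 + 600} + \frac{285}{36 + 92} = - \frac{135}{1 - 2400 + 600} + \frac{285}{128} = - \frac{135}{-1799} + 285 \cdot \frac{1}{128} = \left(-135\right) \left(- \frac{1}{1799}\right) + \frac{285}{128} = \frac{135}{1799} + \frac{285}{128} = \frac{529995}{230272}$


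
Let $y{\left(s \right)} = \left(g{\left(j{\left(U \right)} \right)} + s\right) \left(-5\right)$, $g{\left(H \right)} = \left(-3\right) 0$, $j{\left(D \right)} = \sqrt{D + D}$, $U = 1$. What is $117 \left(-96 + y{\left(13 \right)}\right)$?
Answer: $-18837$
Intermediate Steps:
$j{\left(D \right)} = \sqrt{2} \sqrt{D}$ ($j{\left(D \right)} = \sqrt{2 D} = \sqrt{2} \sqrt{D}$)
$g{\left(H \right)} = 0$
$y{\left(s \right)} = - 5 s$ ($y{\left(s \right)} = \left(0 + s\right) \left(-5\right) = s \left(-5\right) = - 5 s$)
$117 \left(-96 + y{\left(13 \right)}\right) = 117 \left(-96 - 65\right) = 117 \left(-161\right) = -18837$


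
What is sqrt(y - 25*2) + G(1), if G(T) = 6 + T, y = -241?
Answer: 7 + I*sqrt(291) ≈ 7.0 + 17.059*I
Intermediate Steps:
sqrt(y - 25*2) + G(1) = sqrt(-241 - 25*2) + (6 + 1) = sqrt(-241 - 50) + 7 = sqrt(-291) + 7 = I*sqrt(291) + 7 = 7 + I*sqrt(291)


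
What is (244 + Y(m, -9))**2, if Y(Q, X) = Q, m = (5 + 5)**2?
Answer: 118336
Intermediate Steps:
m = 100 (m = 10**2 = 100)
(244 + Y(m, -9))**2 = (244 + 100)**2 = 344**2 = 118336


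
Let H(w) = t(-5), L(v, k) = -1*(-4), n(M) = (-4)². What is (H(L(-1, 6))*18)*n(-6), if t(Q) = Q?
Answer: -1440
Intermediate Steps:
n(M) = 16
L(v, k) = 4
H(w) = -5
(H(L(-1, 6))*18)*n(-6) = -5*18*16 = -90*16 = -1440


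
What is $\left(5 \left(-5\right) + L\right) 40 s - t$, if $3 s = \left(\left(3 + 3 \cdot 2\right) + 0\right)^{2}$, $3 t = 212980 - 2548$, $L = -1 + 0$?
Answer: $-98224$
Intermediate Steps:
$L = -1$
$t = 70144$ ($t = \frac{212980 - 2548}{3} = \frac{1}{3} \cdot 210432 = 70144$)
$s = 27$ ($s = \frac{\left(\left(3 + 3 \cdot 2\right) + 0\right)^{2}}{3} = \frac{\left(\left(3 + 6\right) + 0\right)^{2}}{3} = \frac{\left(9 + 0\right)^{2}}{3} = \frac{9^{2}}{3} = \frac{1}{3} \cdot 81 = 27$)
$\left(5 \left(-5\right) + L\right) 40 s - t = \left(5 \left(-5\right) - 1\right) 40 \cdot 27 - 70144 = \left(-25 - 1\right) 40 \cdot 27 - 70144 = \left(-26\right) 40 \cdot 27 - 70144 = \left(-1040\right) 27 - 70144 = -28080 - 70144 = -98224$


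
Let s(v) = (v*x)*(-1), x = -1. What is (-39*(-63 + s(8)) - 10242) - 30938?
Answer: -39035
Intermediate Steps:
s(v) = v (s(v) = (v*(-1))*(-1) = -v*(-1) = v)
(-39*(-63 + s(8)) - 10242) - 30938 = (-39*(-63 + 8) - 10242) - 30938 = (-39*(-55) - 10242) - 30938 = (2145 - 10242) - 30938 = -8097 - 30938 = -39035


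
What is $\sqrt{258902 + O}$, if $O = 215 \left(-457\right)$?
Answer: $\sqrt{160647} \approx 400.81$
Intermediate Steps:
$O = -98255$
$\sqrt{258902 + O} = \sqrt{258902 - 98255} = \sqrt{160647}$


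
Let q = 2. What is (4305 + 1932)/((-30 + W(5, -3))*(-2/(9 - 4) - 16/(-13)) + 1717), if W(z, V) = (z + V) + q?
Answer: 4455/1211 ≈ 3.6788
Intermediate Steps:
W(z, V) = 2 + V + z (W(z, V) = (z + V) + 2 = (V + z) + 2 = 2 + V + z)
(4305 + 1932)/((-30 + W(5, -3))*(-2/(9 - 4) - 16/(-13)) + 1717) = (4305 + 1932)/((-30 + (2 - 3 + 5))*(-2/(9 - 4) - 16/(-13)) + 1717) = 6237/((-30 + 4)*(-2/5 - 16*(-1/13)) + 1717) = 6237/(-26*(-2*⅕ + 16/13) + 1717) = 6237/(-26*(-⅖ + 16/13) + 1717) = 6237/(-26*54/65 + 1717) = 6237/(-108/5 + 1717) = 6237/(8477/5) = 6237*(5/8477) = 4455/1211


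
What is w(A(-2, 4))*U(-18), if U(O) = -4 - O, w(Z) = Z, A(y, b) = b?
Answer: 56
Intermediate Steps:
w(A(-2, 4))*U(-18) = 4*(-4 - 1*(-18)) = 4*(-4 + 18) = 4*14 = 56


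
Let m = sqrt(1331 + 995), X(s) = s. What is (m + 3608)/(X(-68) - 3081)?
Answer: -3608/3149 - sqrt(2326)/3149 ≈ -1.1611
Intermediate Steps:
m = sqrt(2326) ≈ 48.229
(m + 3608)/(X(-68) - 3081) = (sqrt(2326) + 3608)/(-68 - 3081) = (3608 + sqrt(2326))/(-3149) = (3608 + sqrt(2326))*(-1/3149) = -3608/3149 - sqrt(2326)/3149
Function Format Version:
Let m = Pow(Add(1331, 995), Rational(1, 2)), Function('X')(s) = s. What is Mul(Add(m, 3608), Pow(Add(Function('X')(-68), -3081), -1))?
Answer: Add(Rational(-3608, 3149), Mul(Rational(-1, 3149), Pow(2326, Rational(1, 2)))) ≈ -1.1611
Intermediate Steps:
m = Pow(2326, Rational(1, 2)) ≈ 48.229
Mul(Add(m, 3608), Pow(Add(Function('X')(-68), -3081), -1)) = Mul(Add(Pow(2326, Rational(1, 2)), 3608), Pow(Add(-68, -3081), -1)) = Mul(Add(3608, Pow(2326, Rational(1, 2))), Pow(-3149, -1)) = Mul(Add(3608, Pow(2326, Rational(1, 2))), Rational(-1, 3149)) = Add(Rational(-3608, 3149), Mul(Rational(-1, 3149), Pow(2326, Rational(1, 2))))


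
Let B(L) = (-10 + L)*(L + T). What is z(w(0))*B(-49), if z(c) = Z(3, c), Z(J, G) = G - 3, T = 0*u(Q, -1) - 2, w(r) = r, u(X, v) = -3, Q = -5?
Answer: -9027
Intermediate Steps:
T = -2 (T = 0*(-3) - 2 = 0 - 2 = -2)
Z(J, G) = -3 + G
B(L) = (-10 + L)*(-2 + L) (B(L) = (-10 + L)*(L - 2) = (-10 + L)*(-2 + L))
z(c) = -3 + c
z(w(0))*B(-49) = (-3 + 0)*(20 + (-49)**2 - 12*(-49)) = -3*(20 + 2401 + 588) = -3*3009 = -9027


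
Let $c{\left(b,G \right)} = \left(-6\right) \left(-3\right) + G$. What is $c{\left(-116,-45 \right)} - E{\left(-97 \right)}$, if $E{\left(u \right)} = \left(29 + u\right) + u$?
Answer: $138$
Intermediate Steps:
$c{\left(b,G \right)} = 18 + G$
$E{\left(u \right)} = 29 + 2 u$
$c{\left(-116,-45 \right)} - E{\left(-97 \right)} = \left(18 - 45\right) - \left(29 + 2 \left(-97\right)\right) = -27 - \left(29 - 194\right) = -27 - -165 = -27 + 165 = 138$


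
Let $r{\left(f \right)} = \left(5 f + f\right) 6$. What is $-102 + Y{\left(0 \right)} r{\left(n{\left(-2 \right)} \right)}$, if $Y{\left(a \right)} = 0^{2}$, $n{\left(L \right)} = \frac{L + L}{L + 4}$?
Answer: $-102$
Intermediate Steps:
$n{\left(L \right)} = \frac{2 L}{4 + L}$
$Y{\left(a \right)} = 0$
$r{\left(f \right)} = 36 f$ ($r{\left(f \right)} = 6 f 6 = 36 f$)
$-102 + Y{\left(0 \right)} r{\left(n{\left(-2 \right)} \right)} = -102 + 0 \cdot 36 \cdot 2 \left(-2\right) \frac{1}{4 - 2} = -102 + 0 \cdot 36 \cdot 2 \left(-2\right) \frac{1}{2} = -102 + 0 \cdot 36 \left(-2\right) = -102 + 0 \left(-72\right) = -102 + 0 = -102$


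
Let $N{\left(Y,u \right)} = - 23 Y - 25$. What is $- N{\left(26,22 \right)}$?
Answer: $623$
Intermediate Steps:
$N{\left(Y,u \right)} = -25 - 23 Y$
$- N{\left(26,22 \right)} = - (-25 - 598) = \left(-1\right) \left(-623\right) = 623$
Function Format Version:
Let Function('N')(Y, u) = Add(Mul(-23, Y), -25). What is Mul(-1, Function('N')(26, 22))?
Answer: 623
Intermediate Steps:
Function('N')(Y, u) = Add(-25, Mul(-23, Y))
Mul(-1, Function('N')(26, 22)) = Mul(-1, Add(-25, Mul(-23, 26))) = Mul(-1, Add(-25, -598)) = Mul(-1, -623) = 623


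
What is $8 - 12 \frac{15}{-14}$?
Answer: $\frac{146}{7} \approx 20.857$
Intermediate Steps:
$8 - 12 \frac{15}{-14} = 8 - 12 \cdot 15 \left(- \frac{1}{14}\right) = 8 - - \frac{90}{7} = 8 + \frac{90}{7} = \frac{146}{7}$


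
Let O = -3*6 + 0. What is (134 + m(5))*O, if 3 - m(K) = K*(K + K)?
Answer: -1566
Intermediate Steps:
m(K) = 3 - 2*K² (m(K) = 3 - K*(K + K) = 3 - K*2*K = 3 - 2*K²)
O = -18 (O = -18 + 0 = -18)
(134 + m(5))*O = (134 + (3 - 2*5²))*(-18) = (134 + (3 - 2*25))*(-18) = (134 + (3 - 50))*(-18) = (134 - 47)*(-18) = 87*(-18) = -1566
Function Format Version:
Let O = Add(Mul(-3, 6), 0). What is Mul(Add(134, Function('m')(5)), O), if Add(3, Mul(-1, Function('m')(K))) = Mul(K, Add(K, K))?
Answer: -1566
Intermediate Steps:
Function('m')(K) = Add(3, Mul(-2, Pow(K, 2))) (Function('m')(K) = Add(3, Mul(-1, Mul(K, Add(K, K)))) = Add(3, Mul(-1, Mul(K, Mul(2, K)))) = Add(3, Mul(-1, Mul(2, Pow(K, 2)))) = Add(3, Mul(-2, Pow(K, 2))))
O = -18 (O = Add(-18, 0) = -18)
Mul(Add(134, Function('m')(5)), O) = Mul(Add(134, Add(3, Mul(-2, Pow(5, 2)))), -18) = Mul(Add(134, Add(3, Mul(-2, 25))), -18) = Mul(Add(134, Add(3, -50)), -18) = Mul(Add(134, -47), -18) = Mul(87, -18) = -1566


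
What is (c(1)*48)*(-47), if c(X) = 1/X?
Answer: -2256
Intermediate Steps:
(c(1)*48)*(-47) = (48/1)*(-47) = (1*48)*(-47) = 48*(-47) = -2256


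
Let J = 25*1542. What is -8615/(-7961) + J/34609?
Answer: 605053085/275522249 ≈ 2.1960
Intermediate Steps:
J = 38550
-8615/(-7961) + J/34609 = -8615/(-7961) + 38550/34609 = -8615*(-1/7961) + 38550*(1/34609) = 8615/7961 + 38550/34609 = 605053085/275522249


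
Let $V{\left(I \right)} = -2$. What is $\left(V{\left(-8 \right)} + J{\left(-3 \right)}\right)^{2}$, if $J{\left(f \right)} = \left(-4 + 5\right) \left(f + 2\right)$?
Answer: $9$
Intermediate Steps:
$J{\left(f \right)} = 2 + f$ ($J{\left(f \right)} = 1 \left(2 + f\right) = 2 + f$)
$\left(V{\left(-8 \right)} + J{\left(-3 \right)}\right)^{2} = \left(-2 + \left(2 - 3\right)\right)^{2} = \left(-2 - 1\right)^{2} = \left(-3\right)^{2} = 9$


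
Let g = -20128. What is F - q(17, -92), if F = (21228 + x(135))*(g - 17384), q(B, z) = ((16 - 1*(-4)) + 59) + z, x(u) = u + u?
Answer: -806432963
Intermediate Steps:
x(u) = 2*u
q(B, z) = 79 + z (q(B, z) = ((16 + 4) + 59) + z = (20 + 59) + z = 79 + z)
F = -806432976 (F = (21228 + 2*135)*(-20128 - 17384) = (21228 + 270)*(-37512) = 21498*(-37512) = -806432976)
F - q(17, -92) = -806432976 - (79 - 92) = -806432976 - 1*(-13) = -806432976 + 13 = -806432963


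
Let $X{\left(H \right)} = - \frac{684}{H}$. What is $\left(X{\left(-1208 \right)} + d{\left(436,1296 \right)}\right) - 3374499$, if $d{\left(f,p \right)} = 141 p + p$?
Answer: $- \frac{963520863}{302} \approx -3.1905 \cdot 10^{6}$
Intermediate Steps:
$d{\left(f,p \right)} = 142 p$
$\left(X{\left(-1208 \right)} + d{\left(436,1296 \right)}\right) - 3374499 = \left(- \frac{684}{-1208} + 142 \cdot 1296\right) - 3374499 = \left(\left(-684\right) \left(- \frac{1}{1208}\right) + 184032\right) - 3374499 = \left(\frac{171}{302} + 184032\right) - 3374499 = \frac{55577835}{302} - 3374499 = - \frac{963520863}{302}$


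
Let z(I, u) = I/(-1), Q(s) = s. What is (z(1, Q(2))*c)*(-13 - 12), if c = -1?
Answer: -25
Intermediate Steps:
z(I, u) = -I (z(I, u) = I*(-1) = -I)
(z(1, Q(2))*c)*(-13 - 12) = (-1*1*(-1))*(-13 - 12) = -1*(-1)*(-25) = 1*(-25) = -25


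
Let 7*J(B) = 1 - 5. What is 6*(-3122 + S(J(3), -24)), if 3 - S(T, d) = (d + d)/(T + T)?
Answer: -18966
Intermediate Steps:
J(B) = -4/7 (J(B) = (1 - 5)/7 = (⅐)*(-4) = -4/7)
S(T, d) = 3 - d/T (S(T, d) = 3 - (d + d)/(T + T) = 3 - 2*d/(2*T) = 3 - 2*d*1/(2*T) = 3 - d/T)
6*(-3122 + S(J(3), -24)) = 6*(-3122 + (3 - 1*(-24)/(-4/7))) = 6*(-3122 + (3 - 1*(-24)*(-7/4))) = 6*(-3122 + (3 - 42)) = 6*(-3122 - 39) = 6*(-3161) = -18966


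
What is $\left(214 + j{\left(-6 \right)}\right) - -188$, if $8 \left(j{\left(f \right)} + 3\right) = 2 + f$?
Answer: $\frac{797}{2} \approx 398.5$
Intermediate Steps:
$j{\left(f \right)} = - \frac{11}{4} + \frac{f}{8}$ ($j{\left(f \right)} = -3 + \frac{2 + f}{8} = -3 + \left(\frac{1}{4} + \frac{f}{8}\right) = - \frac{11}{4} + \frac{f}{8}$)
$\left(214 + j{\left(-6 \right)}\right) - -188 = \left(214 + \left(- \frac{11}{4} + \frac{1}{8} \left(-6\right)\right)\right) - -188 = \left(214 - \frac{7}{2}\right) + 188 = \frac{421}{2} + 188 = \frac{797}{2}$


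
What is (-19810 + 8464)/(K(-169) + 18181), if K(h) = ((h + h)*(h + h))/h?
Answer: -3782/5835 ≈ -0.64816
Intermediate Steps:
K(h) = 4*h (K(h) = ((2*h)*(2*h))/h = (4*h**2)/h = 4*h)
(-19810 + 8464)/(K(-169) + 18181) = (-19810 + 8464)/(4*(-169) + 18181) = -11346/(-676 + 18181) = -11346/17505 = -11346*1/17505 = -3782/5835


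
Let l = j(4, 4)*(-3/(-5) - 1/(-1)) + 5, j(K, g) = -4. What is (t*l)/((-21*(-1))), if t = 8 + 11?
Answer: -19/15 ≈ -1.2667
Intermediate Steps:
t = 19
l = -7/5 (l = -4*(-3/(-5) - 1/(-1)) + 5 = -4*(-3*(-⅕) - 1*(-1)) + 5 = -4*(⅗ + 1) + 5 = -4*8/5 + 5 = -32/5 + 5 = -7/5 ≈ -1.4000)
(t*l)/((-21*(-1))) = (19*(-7/5))/((-21*(-1))) = -133/5/21 = -133/5*1/21 = -19/15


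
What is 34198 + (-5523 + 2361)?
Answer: 31036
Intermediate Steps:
34198 + (-5523 + 2361) = 34198 - 3162 = 31036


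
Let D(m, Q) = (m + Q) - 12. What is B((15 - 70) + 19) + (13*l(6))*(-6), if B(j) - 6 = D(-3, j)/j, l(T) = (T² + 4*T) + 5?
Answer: -60751/12 ≈ -5062.6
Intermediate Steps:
l(T) = 5 + T² + 4*T
D(m, Q) = -12 + Q + m (D(m, Q) = (Q + m) - 12 = -12 + Q + m)
B(j) = 6 + (-15 + j)/j (B(j) = 6 + (-12 + j - 3)/j = 6 + (-15 + j)/j)
B((15 - 70) + 19) + (13*l(6))*(-6) = (7 - 15/((15 - 70) + 19)) + (13*(5 + 6² + 4*6))*(-6) = (7 - 15/(-55 + 19)) + (13*(5 + 36 + 24))*(-6) = (7 - 15/(-36)) + (13*65)*(-6) = (7 - 15*(-1/36)) + 845*(-6) = (7 + 5/12) - 5070 = 89/12 - 5070 = -60751/12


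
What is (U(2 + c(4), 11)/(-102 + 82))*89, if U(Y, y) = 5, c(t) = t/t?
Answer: -89/4 ≈ -22.250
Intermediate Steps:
c(t) = 1
(U(2 + c(4), 11)/(-102 + 82))*89 = (5/(-102 + 82))*89 = (5/(-20))*89 = (5*(-1/20))*89 = -¼*89 = -89/4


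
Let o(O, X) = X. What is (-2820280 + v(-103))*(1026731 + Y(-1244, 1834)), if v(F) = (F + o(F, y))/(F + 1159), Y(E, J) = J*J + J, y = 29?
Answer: -6540341977837117/528 ≈ -1.2387e+13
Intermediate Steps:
Y(E, J) = J + J² (Y(E, J) = J² + J = J + J²)
v(F) = (29 + F)/(1159 + F) (v(F) = (F + 29)/(F + 1159) = (29 + F)/(1159 + F))
(-2820280 + v(-103))*(1026731 + Y(-1244, 1834)) = (-2820280 + (29 - 103)/(1159 - 103))*(1026731 + 1834*(1 + 1834)) = (-2820280 - 74/1056)*(1026731 + 1834*1835) = (-2820280 + (1/1056)*(-74))*(1026731 + 3365390) = (-2820280 - 37/528)*4392121 = -1489107877/528*4392121 = -6540341977837117/528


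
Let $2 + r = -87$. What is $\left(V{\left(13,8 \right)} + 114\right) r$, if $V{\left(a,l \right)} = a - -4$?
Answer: $-11659$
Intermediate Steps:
$V{\left(a,l \right)} = 4 + a$ ($V{\left(a,l \right)} = a + 4 = 4 + a$)
$r = -89$ ($r = -2 - 87 = -89$)
$\left(V{\left(13,8 \right)} + 114\right) r = \left(\left(4 + 13\right) + 114\right) \left(-89\right) = \left(17 + 114\right) \left(-89\right) = 131 \left(-89\right) = -11659$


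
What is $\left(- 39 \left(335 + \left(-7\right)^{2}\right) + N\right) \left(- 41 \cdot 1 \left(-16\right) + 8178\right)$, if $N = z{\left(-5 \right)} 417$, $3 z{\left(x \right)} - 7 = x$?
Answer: $-129842132$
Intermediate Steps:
$z{\left(x \right)} = \frac{7}{3} + \frac{x}{3}$
$N = 278$ ($N = \left(\frac{7}{3} + \frac{1}{3} \left(-5\right)\right) 417 = \left(\frac{7}{3} - \frac{5}{3}\right) 417 = \frac{2}{3} \cdot 417 = 278$)
$\left(- 39 \left(335 + \left(-7\right)^{2}\right) + N\right) \left(- 41 \cdot 1 \left(-16\right) + 8178\right) = \left(- 39 \left(335 + \left(-7\right)^{2}\right) + 278\right) \left(- 41 \cdot 1 \left(-16\right) + 8178\right) = \left(- 39 \left(335 + 49\right) + 278\right) \left(- 41 \left(-16\right) + 8178\right) = \left(\left(-39\right) 384 + 278\right) \left(\left(-1\right) \left(-656\right) + 8178\right) = \left(-14976 + 278\right) \left(656 + 8178\right) = \left(-14698\right) 8834 = -129842132$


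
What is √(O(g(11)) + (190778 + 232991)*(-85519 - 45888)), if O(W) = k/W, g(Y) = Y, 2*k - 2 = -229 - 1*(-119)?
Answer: I*√6738031771537/11 ≈ 2.3598e+5*I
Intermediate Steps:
k = -54 (k = 1 + (-229 - 1*(-119))/2 = 1 + (-229 + 119)/2 = 1 + (½)*(-110) = 1 - 55 = -54)
O(W) = -54/W
√(O(g(11)) + (190778 + 232991)*(-85519 - 45888)) = √(-54/11 + (190778 + 232991)*(-85519 - 45888)) = √(-54*1/11 + 423769*(-131407)) = √(-54/11 - 55686212983) = √(-612548342867/11) = I*√6738031771537/11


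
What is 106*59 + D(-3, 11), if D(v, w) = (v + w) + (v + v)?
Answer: 6256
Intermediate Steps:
D(v, w) = w + 3*v (D(v, w) = (v + w) + 2*v = w + 3*v)
106*59 + D(-3, 11) = 106*59 + (11 + 3*(-3)) = 6254 + (11 - 9) = 6254 + 2 = 6256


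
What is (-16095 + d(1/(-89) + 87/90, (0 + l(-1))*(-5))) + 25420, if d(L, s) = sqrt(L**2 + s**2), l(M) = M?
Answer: 9325 + sqrt(184730101)/2670 ≈ 9330.1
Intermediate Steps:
(-16095 + d(1/(-89) + 87/90, (0 + l(-1))*(-5))) + 25420 = (-16095 + sqrt((1/(-89) + 87/90)**2 + ((0 - 1)*(-5))**2)) + 25420 = (-16095 + sqrt((1*(-1/89) + 87*(1/90))**2 + (-1*(-5))**2)) + 25420 = (-16095 + sqrt((-1/89 + 29/30)**2 + 5**2)) + 25420 = (-16095 + sqrt((2551/2670)**2 + 25)) + 25420 = (-16095 + sqrt(6507601/7128900 + 25)) + 25420 = (-16095 + sqrt(184730101/7128900)) + 25420 = (-16095 + sqrt(184730101)/2670) + 25420 = 9325 + sqrt(184730101)/2670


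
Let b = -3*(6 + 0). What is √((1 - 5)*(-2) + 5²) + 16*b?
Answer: -288 + √33 ≈ -282.26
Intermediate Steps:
b = -18 (b = -3*6 = -18)
√((1 - 5)*(-2) + 5²) + 16*b = √((1 - 5)*(-2) + 5²) + 16*(-18) = √(-4*(-2) + 25) - 288 = √(8 + 25) - 288 = √33 - 288 = -288 + √33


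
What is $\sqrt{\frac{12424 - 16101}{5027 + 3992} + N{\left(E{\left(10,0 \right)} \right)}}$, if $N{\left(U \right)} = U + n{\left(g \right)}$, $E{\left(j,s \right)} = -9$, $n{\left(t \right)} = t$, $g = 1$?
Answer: $\frac{i \sqrt{683901751}}{9019} \approx 2.8996 i$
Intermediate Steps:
$N{\left(U \right)} = 1 + U$ ($N{\left(U \right)} = U + 1 = 1 + U$)
$\sqrt{\frac{12424 - 16101}{5027 + 3992} + N{\left(E{\left(10,0 \right)} \right)}} = \sqrt{\frac{12424 - 16101}{5027 + 3992} + \left(1 - 9\right)} = \sqrt{- \frac{3677}{9019} - 8} = \sqrt{- \frac{75829}{9019}} = \frac{i \sqrt{683901751}}{9019}$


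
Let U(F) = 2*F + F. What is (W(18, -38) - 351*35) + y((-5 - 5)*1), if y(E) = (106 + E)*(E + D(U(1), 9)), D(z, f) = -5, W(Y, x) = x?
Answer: -13763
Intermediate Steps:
U(F) = 3*F
y(E) = (-5 + E)*(106 + E) (y(E) = (106 + E)*(E - 5) = (106 + E)*(-5 + E) = (-5 + E)*(106 + E))
(W(18, -38) - 351*35) + y((-5 - 5)*1) = (-38 - 351*35) + (-530 + ((-5 - 5)*1)**2 + 101*((-5 - 5)*1)) = (-38 - 12285) + (-530 + (-10*1)**2 + 101*(-10*1)) = -12323 + (-530 + (-10)**2 + 101*(-10)) = -12323 + (-530 + 100 - 1010) = -12323 - 1440 = -13763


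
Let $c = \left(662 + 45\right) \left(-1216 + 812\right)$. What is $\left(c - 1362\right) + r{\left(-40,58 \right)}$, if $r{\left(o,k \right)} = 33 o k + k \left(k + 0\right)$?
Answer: $-360186$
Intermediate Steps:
$c = -285628$ ($c = 707 \left(-404\right) = -285628$)
$r{\left(o,k \right)} = k^{2} + 33 k o$ ($r{\left(o,k \right)} = 33 k o + k k = 33 k o + k^{2} = k^{2} + 33 k o$)
$\left(c - 1362\right) + r{\left(-40,58 \right)} = \left(-285628 - 1362\right) + 58 \left(58 + 33 \left(-40\right)\right) = -286990 + 58 \left(58 - 1320\right) = -286990 + 58 \left(-1262\right) = -286990 - 73196 = -360186$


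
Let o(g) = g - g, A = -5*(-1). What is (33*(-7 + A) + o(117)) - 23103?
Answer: -23169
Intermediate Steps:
A = 5
o(g) = 0
(33*(-7 + A) + o(117)) - 23103 = (33*(-7 + 5) + 0) - 23103 = (33*(-2) + 0) - 23103 = (-66 + 0) - 23103 = -66 - 23103 = -23169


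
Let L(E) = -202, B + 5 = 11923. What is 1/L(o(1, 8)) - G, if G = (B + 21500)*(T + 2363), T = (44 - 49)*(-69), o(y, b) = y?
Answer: -18280180689/202 ≈ -9.0496e+7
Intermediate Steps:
T = 345 (T = -5*(-69) = 345)
B = 11918 (B = -5 + 11923 = 11918)
G = 90495944 (G = (11918 + 21500)*(345 + 2363) = 33418*2708 = 90495944)
1/L(o(1, 8)) - G = 1/(-202) - 1*90495944 = -1/202 - 90495944 = -18280180689/202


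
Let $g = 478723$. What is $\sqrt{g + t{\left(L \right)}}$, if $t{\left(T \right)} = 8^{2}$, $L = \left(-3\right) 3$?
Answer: $\sqrt{478787} \approx 691.94$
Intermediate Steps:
$L = -9$
$t{\left(T \right)} = 64$
$\sqrt{g + t{\left(L \right)}} = \sqrt{478723 + 64} = \sqrt{478787}$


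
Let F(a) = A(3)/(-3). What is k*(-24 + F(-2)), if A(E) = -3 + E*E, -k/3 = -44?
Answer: -3432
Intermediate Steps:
k = 132 (k = -3*(-44) = 132)
A(E) = -3 + E²
F(a) = -2 (F(a) = (-3 + 3²)/(-3) = (-3 + 9)*(-⅓) = 6*(-⅓) = -2)
k*(-24 + F(-2)) = 132*(-24 - 2) = 132*(-26) = -3432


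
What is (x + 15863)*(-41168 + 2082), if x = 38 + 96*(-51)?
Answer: -430141430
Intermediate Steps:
x = -4858 (x = 38 - 4896 = -4858)
(x + 15863)*(-41168 + 2082) = (-4858 + 15863)*(-41168 + 2082) = 11005*(-39086) = -430141430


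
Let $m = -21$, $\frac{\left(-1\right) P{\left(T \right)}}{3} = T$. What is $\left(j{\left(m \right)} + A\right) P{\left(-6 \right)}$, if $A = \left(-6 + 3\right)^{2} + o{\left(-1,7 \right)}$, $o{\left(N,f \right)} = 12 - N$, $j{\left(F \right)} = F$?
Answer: $18$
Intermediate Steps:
$P{\left(T \right)} = - 3 T$
$A = 22$ ($A = \left(-6 + 3\right)^{2} + \left(12 - -1\right) = \left(-3\right)^{2} + \left(12 + 1\right) = 9 + 13 = 22$)
$\left(j{\left(m \right)} + A\right) P{\left(-6 \right)} = \left(-21 + 22\right) \left(\left(-3\right) \left(-6\right)\right) = 1 \cdot 18 = 18$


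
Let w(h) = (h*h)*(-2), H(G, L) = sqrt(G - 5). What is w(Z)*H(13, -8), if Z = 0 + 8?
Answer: -256*sqrt(2) ≈ -362.04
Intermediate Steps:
Z = 8
H(G, L) = sqrt(-5 + G)
w(h) = -2*h**2 (w(h) = h**2*(-2) = -2*h**2)
w(Z)*H(13, -8) = (-2*8**2)*sqrt(-5 + 13) = (-2*64)*sqrt(8) = -256*sqrt(2)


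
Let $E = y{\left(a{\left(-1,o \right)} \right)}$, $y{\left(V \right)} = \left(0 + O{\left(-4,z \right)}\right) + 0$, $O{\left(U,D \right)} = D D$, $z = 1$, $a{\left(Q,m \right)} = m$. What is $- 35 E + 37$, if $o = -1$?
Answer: $2$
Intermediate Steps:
$O{\left(U,D \right)} = D^{2}$
$y{\left(V \right)} = 1$ ($y{\left(V \right)} = \left(0 + 1^{2}\right) + 0 = \left(0 + 1\right) + 0 = 1 + 0 = 1$)
$E = 1$
$- 35 E + 37 = \left(-35\right) 1 + 37 = -35 + 37 = 2$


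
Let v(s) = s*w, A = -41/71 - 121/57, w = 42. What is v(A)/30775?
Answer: -152992/41515475 ≈ -0.0036852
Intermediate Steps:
A = -10928/4047 (A = -41*1/71 - 121*1/57 = -41/71 - 121/57 = -10928/4047 ≈ -2.7003)
v(s) = 42*s (v(s) = s*42 = 42*s)
v(A)/30775 = (42*(-10928/4047))/30775 = -152992/1349*1/30775 = -152992/41515475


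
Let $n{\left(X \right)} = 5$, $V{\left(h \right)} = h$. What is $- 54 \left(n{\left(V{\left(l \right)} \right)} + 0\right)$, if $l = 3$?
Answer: $-270$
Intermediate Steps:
$- 54 \left(n{\left(V{\left(l \right)} \right)} + 0\right) = - 54 \left(5 + 0\right) = \left(-54\right) 5 = -270$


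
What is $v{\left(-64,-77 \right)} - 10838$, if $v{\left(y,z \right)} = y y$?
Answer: $-6742$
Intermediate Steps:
$v{\left(y,z \right)} = y^{2}$
$v{\left(-64,-77 \right)} - 10838 = \left(-64\right)^{2} - 10838 = 4096 - 10838 = -6742$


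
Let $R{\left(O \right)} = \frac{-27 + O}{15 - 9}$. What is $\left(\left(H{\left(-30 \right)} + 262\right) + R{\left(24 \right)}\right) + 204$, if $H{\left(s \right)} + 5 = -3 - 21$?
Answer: $\frac{873}{2} \approx 436.5$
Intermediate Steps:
$H{\left(s \right)} = -29$ ($H{\left(s \right)} = -5 - 24 = -29$)
$R{\left(O \right)} = - \frac{9}{2} + \frac{O}{6}$ ($R{\left(O \right)} = \frac{-27 + O}{6} = \left(-27 + O\right) \frac{1}{6} = - \frac{9}{2} + \frac{O}{6}$)
$\left(\left(H{\left(-30 \right)} + 262\right) + R{\left(24 \right)}\right) + 204 = \left(\left(-29 + 262\right) + \left(- \frac{9}{2} + \frac{1}{6} \cdot 24\right)\right) + 204 = \left(233 + \left(- \frac{9}{2} + 4\right)\right) + 204 = \left(233 - \frac{1}{2}\right) + 204 = \frac{465}{2} + 204 = \frac{873}{2}$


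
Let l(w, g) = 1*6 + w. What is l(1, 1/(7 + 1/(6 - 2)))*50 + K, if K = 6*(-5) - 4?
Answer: 316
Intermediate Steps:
l(w, g) = 6 + w
K = -34 (K = -30 - 4 = -34)
l(1, 1/(7 + 1/(6 - 2)))*50 + K = (6 + 1)*50 - 34 = 7*50 - 34 = 350 - 34 = 316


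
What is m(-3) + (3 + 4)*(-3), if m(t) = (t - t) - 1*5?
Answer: -26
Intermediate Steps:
m(t) = -5 (m(t) = 0 - 5 = -5)
m(-3) + (3 + 4)*(-3) = -5 + (3 + 4)*(-3) = -5 + 7*(-3) = -5 - 21 = -26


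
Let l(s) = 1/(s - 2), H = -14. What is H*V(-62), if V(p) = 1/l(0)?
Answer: 28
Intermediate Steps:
l(s) = 1/(-2 + s)
V(p) = -2 (V(p) = 1/(1/(-2 + 0)) = 1/(1/(-2)) = 1/(-1/2) = -2)
H*V(-62) = -14*(-2) = 28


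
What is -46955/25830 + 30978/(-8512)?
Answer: -8570305/1570464 ≈ -5.4572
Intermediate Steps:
-46955/25830 + 30978/(-8512) = -46955*1/25830 + 30978*(-1/8512) = -9391/5166 - 15489/4256 = -8570305/1570464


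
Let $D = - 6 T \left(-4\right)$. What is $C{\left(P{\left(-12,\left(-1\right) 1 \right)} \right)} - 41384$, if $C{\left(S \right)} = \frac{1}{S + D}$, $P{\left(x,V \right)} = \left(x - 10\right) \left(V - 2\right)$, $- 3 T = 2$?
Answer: $- \frac{2069199}{50} \approx -41384.0$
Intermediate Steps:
$T = - \frac{2}{3}$ ($T = \left(- \frac{1}{3}\right) 2 = - \frac{2}{3} \approx -0.66667$)
$P{\left(x,V \right)} = \left(-10 + x\right) \left(-2 + V\right)$
$D = -16$ ($D = \left(-6\right) \left(- \frac{2}{3}\right) \left(-4\right) = 4 \left(-4\right) = -16$)
$C{\left(S \right)} = \frac{1}{-16 + S}$ ($C{\left(S \right)} = \frac{1}{S - 16} = \frac{1}{-16 + S}$)
$C{\left(P{\left(-12,\left(-1\right) 1 \right)} \right)} - 41384 = \frac{1}{-16 + \left(20 - 10 \left(\left(-1\right) 1\right) - -24 + \left(-1\right) 1 \left(-12\right)\right)} - 41384 = \frac{1}{-16 + \left(20 - -10 + 24 - -12\right)} - 41384 = \frac{1}{-16 + \left(20 + 10 + 24 + 12\right)} - 41384 = \frac{1}{-16 + 66} - 41384 = \frac{1}{50} - 41384 = - \frac{2069199}{50}$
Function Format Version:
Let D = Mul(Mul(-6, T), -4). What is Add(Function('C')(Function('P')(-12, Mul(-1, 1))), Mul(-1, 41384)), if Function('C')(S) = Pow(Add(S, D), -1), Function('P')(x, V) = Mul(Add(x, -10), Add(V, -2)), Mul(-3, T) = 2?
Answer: Rational(-2069199, 50) ≈ -41384.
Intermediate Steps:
T = Rational(-2, 3) (T = Mul(Rational(-1, 3), 2) = Rational(-2, 3) ≈ -0.66667)
Function('P')(x, V) = Mul(Add(-10, x), Add(-2, V))
D = -16 (D = Mul(Mul(-6, Rational(-2, 3)), -4) = Mul(4, -4) = -16)
Function('C')(S) = Pow(Add(-16, S), -1) (Function('C')(S) = Pow(Add(S, -16), -1) = Pow(Add(-16, S), -1))
Add(Function('C')(Function('P')(-12, Mul(-1, 1))), Mul(-1, 41384)) = Add(Pow(Add(-16, Add(20, Mul(-10, Mul(-1, 1)), Mul(-2, -12), Mul(Mul(-1, 1), -12))), -1), Mul(-1, 41384)) = Add(Pow(Add(-16, Add(20, Mul(-10, -1), 24, Mul(-1, -12))), -1), -41384) = Add(Pow(Add(-16, Add(20, 10, 24, 12)), -1), -41384) = Add(Pow(Add(-16, 66), -1), -41384) = Add(Pow(50, -1), -41384) = Add(Rational(1, 50), -41384) = Rational(-2069199, 50)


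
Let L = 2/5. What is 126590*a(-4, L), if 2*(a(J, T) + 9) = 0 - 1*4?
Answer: -1392490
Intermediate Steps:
L = 2/5 (L = 2*(1/5) = 2/5 ≈ 0.40000)
a(J, T) = -11 (a(J, T) = -9 + (0 - 1*4)/2 = -9 + (0 - 4)/2 = -9 + (1/2)*(-4) = -9 - 2 = -11)
126590*a(-4, L) = 126590*(-11) = -1392490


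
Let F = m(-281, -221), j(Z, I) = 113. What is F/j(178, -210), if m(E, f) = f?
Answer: -221/113 ≈ -1.9558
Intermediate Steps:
F = -221
F/j(178, -210) = -221/113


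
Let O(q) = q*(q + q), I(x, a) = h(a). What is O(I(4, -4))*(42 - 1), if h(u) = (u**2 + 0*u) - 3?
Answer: 13858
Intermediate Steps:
h(u) = -3 + u**2 (h(u) = (u**2 + 0) - 3 = u**2 - 3 = -3 + u**2)
I(x, a) = -3 + a**2
O(q) = 2*q**2 (O(q) = q*(2*q) = 2*q**2)
O(I(4, -4))*(42 - 1) = (2*(-3 + (-4)**2)**2)*(42 - 1) = (2*(-3 + 16)**2)*41 = (2*13**2)*41 = (2*169)*41 = 338*41 = 13858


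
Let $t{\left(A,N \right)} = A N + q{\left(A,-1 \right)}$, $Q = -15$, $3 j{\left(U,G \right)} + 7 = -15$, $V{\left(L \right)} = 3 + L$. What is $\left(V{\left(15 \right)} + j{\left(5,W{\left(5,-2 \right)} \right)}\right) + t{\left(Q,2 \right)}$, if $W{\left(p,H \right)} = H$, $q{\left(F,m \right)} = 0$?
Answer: $- \frac{58}{3} \approx -19.333$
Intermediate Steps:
$j{\left(U,G \right)} = - \frac{22}{3}$ ($j{\left(U,G \right)} = - \frac{7}{3} + \frac{1}{3} \left(-15\right) = - \frac{7}{3} - 5 = - \frac{22}{3}$)
$t{\left(A,N \right)} = A N$ ($t{\left(A,N \right)} = A N + 0 = A N$)
$\left(V{\left(15 \right)} + j{\left(5,W{\left(5,-2 \right)} \right)}\right) + t{\left(Q,2 \right)} = \left(\left(3 + 15\right) - \frac{22}{3}\right) - 30 = \left(18 - \frac{22}{3}\right) - 30 = \frac{32}{3} - 30 = - \frac{58}{3}$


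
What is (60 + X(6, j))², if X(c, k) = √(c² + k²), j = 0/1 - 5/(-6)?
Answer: (360 + √1321)²/36 ≈ 4363.6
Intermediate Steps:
j = ⅚ (j = 0*1 - 5*(-⅙) = 0 + ⅚ = ⅚ ≈ 0.83333)
(60 + X(6, j))² = (60 + √(6² + (⅚)²))² = (60 + √(36 + 25/36))² = (60 + √(1321/36))² = (60 + √1321/6)²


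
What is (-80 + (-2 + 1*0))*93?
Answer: -7626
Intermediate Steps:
(-80 + (-2 + 1*0))*93 = (-80 + (-2 + 0))*93 = (-80 - 2)*93 = -82*93 = -7626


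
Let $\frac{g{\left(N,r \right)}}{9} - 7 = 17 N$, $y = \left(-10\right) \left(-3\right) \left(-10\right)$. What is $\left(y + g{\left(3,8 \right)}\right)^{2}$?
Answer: $49284$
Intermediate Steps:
$y = -300$ ($y = 30 \left(-10\right) = -300$)
$g{\left(N,r \right)} = 63 + 153 N$ ($g{\left(N,r \right)} = 63 + 9 \cdot 17 N = 63 + 153 N$)
$\left(y + g{\left(3,8 \right)}\right)^{2} = \left(-300 + \left(63 + 153 \cdot 3\right)\right)^{2} = \left(-300 + \left(63 + 459\right)\right)^{2} = \left(-300 + 522\right)^{2} = 222^{2} = 49284$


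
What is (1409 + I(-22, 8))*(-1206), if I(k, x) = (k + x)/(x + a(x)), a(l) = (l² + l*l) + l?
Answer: -6796547/4 ≈ -1.6991e+6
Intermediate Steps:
a(l) = l + 2*l² (a(l) = (l² + l²) + l = 2*l² + l = l + 2*l²)
I(k, x) = (k + x)/(x + x*(1 + 2*x))
(1409 + I(-22, 8))*(-1206) = (1409 + (½)*(-22 + 8)/(8*(1 + 8)))*(-1206) = (1409 + (½)*(⅛)*(-14)/9)*(-1206) = (1409 + (½)*(⅛)*(⅑)*(-14))*(-1206) = (1409 - 7/72)*(-1206) = (101441/72)*(-1206) = -6796547/4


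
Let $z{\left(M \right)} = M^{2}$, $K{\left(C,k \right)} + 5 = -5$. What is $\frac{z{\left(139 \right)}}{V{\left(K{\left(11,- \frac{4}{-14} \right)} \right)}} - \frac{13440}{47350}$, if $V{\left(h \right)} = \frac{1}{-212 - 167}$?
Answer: $- \frac{34672791709}{4735} \approx -7.3227 \cdot 10^{6}$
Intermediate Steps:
$K{\left(C,k \right)} = -10$ ($K{\left(C,k \right)} = -5 - 5 = -10$)
$V{\left(h \right)} = - \frac{1}{379}$ ($V{\left(h \right)} = \frac{1}{-379} = - \frac{1}{379}$)
$\frac{z{\left(139 \right)}}{V{\left(K{\left(11,- \frac{4}{-14} \right)} \right)}} - \frac{13440}{47350} = \frac{139^{2}}{- \frac{1}{379}} - \frac{13440}{47350} = 19321 \left(-379\right) - \frac{1344}{4735} = -7322659 - \frac{1344}{4735} = - \frac{34672791709}{4735}$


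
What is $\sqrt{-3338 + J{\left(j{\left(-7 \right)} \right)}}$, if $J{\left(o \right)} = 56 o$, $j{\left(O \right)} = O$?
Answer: $i \sqrt{3730} \approx 61.074 i$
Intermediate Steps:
$\sqrt{-3338 + J{\left(j{\left(-7 \right)} \right)}} = \sqrt{-3338 + 56 \left(-7\right)} = \sqrt{-3338 - 392} = \sqrt{-3730} = i \sqrt{3730}$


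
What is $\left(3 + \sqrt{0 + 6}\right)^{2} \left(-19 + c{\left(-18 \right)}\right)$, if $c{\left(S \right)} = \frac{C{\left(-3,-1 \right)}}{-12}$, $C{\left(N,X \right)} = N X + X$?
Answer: $- \frac{575}{2} - 115 \sqrt{6} \approx -569.19$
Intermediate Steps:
$C{\left(N,X \right)} = X + N X$
$c{\left(S \right)} = - \frac{1}{6}$ ($c{\left(S \right)} = \frac{\left(-1\right) \left(1 - 3\right)}{-12} = \left(-1\right) \left(-2\right) \left(- \frac{1}{12}\right) = 2 \left(- \frac{1}{12}\right) = - \frac{1}{6}$)
$\left(3 + \sqrt{0 + 6}\right)^{2} \left(-19 + c{\left(-18 \right)}\right) = \left(3 + \sqrt{0 + 6}\right)^{2} \left(-19 - \frac{1}{6}\right) = \left(3 + \sqrt{6}\right)^{2} \left(- \frac{115}{6}\right) = - \frac{115 \left(3 + \sqrt{6}\right)^{2}}{6}$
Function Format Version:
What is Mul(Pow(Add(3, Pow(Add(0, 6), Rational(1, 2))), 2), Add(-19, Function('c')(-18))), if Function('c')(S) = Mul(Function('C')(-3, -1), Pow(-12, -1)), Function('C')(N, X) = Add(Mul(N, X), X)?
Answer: Add(Rational(-575, 2), Mul(-115, Pow(6, Rational(1, 2)))) ≈ -569.19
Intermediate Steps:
Function('C')(N, X) = Add(X, Mul(N, X))
Function('c')(S) = Rational(-1, 6) (Function('c')(S) = Mul(Mul(-1, Add(1, -3)), Pow(-12, -1)) = Mul(Mul(-1, -2), Rational(-1, 12)) = Mul(2, Rational(-1, 12)) = Rational(-1, 6))
Mul(Pow(Add(3, Pow(Add(0, 6), Rational(1, 2))), 2), Add(-19, Function('c')(-18))) = Mul(Pow(Add(3, Pow(Add(0, 6), Rational(1, 2))), 2), Add(-19, Rational(-1, 6))) = Mul(Pow(Add(3, Pow(6, Rational(1, 2))), 2), Rational(-115, 6)) = Mul(Rational(-115, 6), Pow(Add(3, Pow(6, Rational(1, 2))), 2))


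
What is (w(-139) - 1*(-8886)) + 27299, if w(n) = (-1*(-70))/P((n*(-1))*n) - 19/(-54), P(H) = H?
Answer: 37753404109/1043334 ≈ 36185.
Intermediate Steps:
w(n) = 19/54 - 70/n**2 (w(n) = (-1*(-70))/(((n*(-1))*n)) - 19/(-54) = 70/(((-n)*n)) - 19*(-1/54) = 70/((-n**2)) + 19/54 = 70*(-1/n**2) + 19/54 = -70/n**2 + 19/54 = 19/54 - 70/n**2)
(w(-139) - 1*(-8886)) + 27299 = ((19/54 - 70/(-139)**2) - 1*(-8886)) + 27299 = ((19/54 - 70*1/19321) + 8886) + 27299 = ((19/54 - 70/19321) + 8886) + 27299 = (363319/1043334 + 8886) + 27299 = 9271429243/1043334 + 27299 = 37753404109/1043334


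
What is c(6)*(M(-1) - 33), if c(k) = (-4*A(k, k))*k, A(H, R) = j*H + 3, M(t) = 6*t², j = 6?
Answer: 25272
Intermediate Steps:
A(H, R) = 3 + 6*H (A(H, R) = 6*H + 3 = 3 + 6*H)
c(k) = k*(-12 - 24*k) (c(k) = (-4*(3 + 6*k))*k = (-12 - 24*k)*k = k*(-12 - 24*k))
c(6)*(M(-1) - 33) = (-12*6*(1 + 2*6))*(6*(-1)² - 33) = (-12*6*(1 + 12))*(6*1 - 33) = (-12*6*13)*(6 - 33) = -936*(-27) = 25272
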